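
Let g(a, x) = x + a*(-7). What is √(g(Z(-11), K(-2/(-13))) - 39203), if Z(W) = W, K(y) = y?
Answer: 2*I*√1653067/13 ≈ 197.8*I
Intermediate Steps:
g(a, x) = x - 7*a
√(g(Z(-11), K(-2/(-13))) - 39203) = √((-2/(-13) - 7*(-11)) - 39203) = √((-2*(-1/13) + 77) - 39203) = √((2/13 + 77) - 39203) = √(1003/13 - 39203) = √(-508636/13) = 2*I*√1653067/13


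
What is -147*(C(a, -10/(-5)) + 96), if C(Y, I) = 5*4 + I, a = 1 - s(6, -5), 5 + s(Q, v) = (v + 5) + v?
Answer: -17346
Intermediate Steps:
s(Q, v) = 2*v (s(Q, v) = -5 + ((v + 5) + v) = -5 + ((5 + v) + v) = -5 + (5 + 2*v) = 2*v)
a = 11 (a = 1 - 2*(-5) = 1 - 1*(-10) = 1 + 10 = 11)
C(Y, I) = 20 + I
-147*(C(a, -10/(-5)) + 96) = -147*((20 - 10/(-5)) + 96) = -147*((20 - 10*(-⅕)) + 96) = -147*((20 + 2) + 96) = -147*(22 + 96) = -147*118 = -17346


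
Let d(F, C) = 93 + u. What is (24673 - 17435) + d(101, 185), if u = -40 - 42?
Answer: 7249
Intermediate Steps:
u = -82
d(F, C) = 11 (d(F, C) = 93 - 82 = 11)
(24673 - 17435) + d(101, 185) = (24673 - 17435) + 11 = 7238 + 11 = 7249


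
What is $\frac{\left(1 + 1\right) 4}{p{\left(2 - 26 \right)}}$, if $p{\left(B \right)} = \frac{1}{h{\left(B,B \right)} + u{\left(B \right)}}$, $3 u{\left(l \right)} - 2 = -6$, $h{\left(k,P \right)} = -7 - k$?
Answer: $\frac{376}{3} \approx 125.33$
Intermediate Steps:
$u{\left(l \right)} = - \frac{4}{3}$ ($u{\left(l \right)} = \frac{2}{3} + \frac{1}{3} \left(-6\right) = \frac{2}{3} - 2 = - \frac{4}{3}$)
$p{\left(B \right)} = \frac{1}{- \frac{25}{3} - B}$ ($p{\left(B \right)} = \frac{1}{\left(-7 - B\right) - \frac{4}{3}} = \frac{1}{- \frac{25}{3} - B}$)
$\frac{\left(1 + 1\right) 4}{p{\left(2 - 26 \right)}} = \frac{\left(1 + 1\right) 4}{\left(-3\right) \frac{1}{25 + 3 \left(2 - 26\right)}} = \frac{2 \cdot 4}{\left(-3\right) \frac{1}{25 + 3 \left(-24\right)}} = \frac{8}{\left(-3\right) \frac{1}{25 - 72}} = \frac{8}{\left(-3\right) \frac{1}{-47}} = \frac{8}{\left(-3\right) \left(- \frac{1}{47}\right)} = \frac{8}{\frac{3}{47}} = 8 \cdot \frac{47}{3} = \frac{376}{3}$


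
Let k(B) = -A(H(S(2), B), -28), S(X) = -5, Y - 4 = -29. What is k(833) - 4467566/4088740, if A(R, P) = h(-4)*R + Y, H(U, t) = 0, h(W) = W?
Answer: 48875467/2044370 ≈ 23.907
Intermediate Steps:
Y = -25 (Y = 4 - 29 = -25)
A(R, P) = -25 - 4*R (A(R, P) = -4*R - 25 = -25 - 4*R)
k(B) = 25 (k(B) = -(-25 - 4*0) = -(-25 + 0) = -1*(-25) = 25)
k(833) - 4467566/4088740 = 25 - 4467566/4088740 = 25 - 1*2233783/2044370 = 25 - 2233783/2044370 = 48875467/2044370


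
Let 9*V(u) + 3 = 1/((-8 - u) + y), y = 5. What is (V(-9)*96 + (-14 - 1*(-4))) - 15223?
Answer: -137369/9 ≈ -15263.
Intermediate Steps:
V(u) = -1/3 + 1/(9*(-3 - u)) (V(u) = -1/3 + 1/(9*((-8 - u) + 5)) = -1/3 + 1/(9*(-3 - u)))
(V(-9)*96 + (-14 - 1*(-4))) - 15223 = (((-10 - 3*(-9))/(9*(3 - 9)))*96 + (-14 - 1*(-4))) - 15223 = (((1/9)*(-10 + 27)/(-6))*96 + (-14 + 4)) - 15223 = (((1/9)*(-1/6)*17)*96 - 10) - 15223 = (-17/54*96 - 10) - 15223 = (-272/9 - 10) - 15223 = -362/9 - 15223 = -137369/9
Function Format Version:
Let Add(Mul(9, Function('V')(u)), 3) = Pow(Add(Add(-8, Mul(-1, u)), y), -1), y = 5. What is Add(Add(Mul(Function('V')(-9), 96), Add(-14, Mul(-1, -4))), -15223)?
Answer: Rational(-137369, 9) ≈ -15263.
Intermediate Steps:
Function('V')(u) = Add(Rational(-1, 3), Mul(Rational(1, 9), Pow(Add(-3, Mul(-1, u)), -1))) (Function('V')(u) = Add(Rational(-1, 3), Mul(Rational(1, 9), Pow(Add(Add(-8, Mul(-1, u)), 5), -1))) = Add(Rational(-1, 3), Mul(Rational(1, 9), Pow(Add(-3, Mul(-1, u)), -1))))
Add(Add(Mul(Function('V')(-9), 96), Add(-14, Mul(-1, -4))), -15223) = Add(Add(Mul(Mul(Rational(1, 9), Pow(Add(3, -9), -1), Add(-10, Mul(-3, -9))), 96), Add(-14, Mul(-1, -4))), -15223) = Add(Add(Mul(Mul(Rational(1, 9), Pow(-6, -1), Add(-10, 27)), 96), Add(-14, 4)), -15223) = Add(Add(Mul(Mul(Rational(1, 9), Rational(-1, 6), 17), 96), -10), -15223) = Add(Add(Mul(Rational(-17, 54), 96), -10), -15223) = Add(Add(Rational(-272, 9), -10), -15223) = Add(Rational(-362, 9), -15223) = Rational(-137369, 9)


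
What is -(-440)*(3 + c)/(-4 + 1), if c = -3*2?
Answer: 440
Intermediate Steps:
c = -6
-(-440)*(3 + c)/(-4 + 1) = -(-440)*(3 - 6)/(-4 + 1) = -(-440)*(-3/(-3)) = -(-440)*(-3*(-⅓)) = -(-440) = -110*(-4) = 440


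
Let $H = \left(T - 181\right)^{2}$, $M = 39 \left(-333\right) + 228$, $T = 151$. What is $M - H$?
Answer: $-13659$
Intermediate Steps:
$M = -12759$ ($M = -12987 + 228 = -12759$)
$H = 900$ ($H = \left(151 - 181\right)^{2} = \left(-30\right)^{2} = 900$)
$M - H = -12759 - 900 = -13659$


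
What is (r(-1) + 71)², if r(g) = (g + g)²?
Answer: 5625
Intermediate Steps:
r(g) = 4*g² (r(g) = (2*g)² = 4*g²)
(r(-1) + 71)² = (4*(-1)² + 71)² = (4*1 + 71)² = (4 + 71)² = 75² = 5625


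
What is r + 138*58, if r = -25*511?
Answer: -4771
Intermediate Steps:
r = -12775
r + 138*58 = -12775 + 138*58 = -12775 + 8004 = -4771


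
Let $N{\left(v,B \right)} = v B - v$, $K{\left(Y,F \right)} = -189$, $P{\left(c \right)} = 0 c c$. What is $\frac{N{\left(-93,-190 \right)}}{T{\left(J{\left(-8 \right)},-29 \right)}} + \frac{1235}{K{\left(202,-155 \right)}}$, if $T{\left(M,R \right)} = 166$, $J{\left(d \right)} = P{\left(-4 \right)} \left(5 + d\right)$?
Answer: $\frac{3152197}{31374} \approx 100.47$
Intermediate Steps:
$P{\left(c \right)} = 0$ ($P{\left(c \right)} = 0 c = 0$)
$J{\left(d \right)} = 0$ ($J{\left(d \right)} = 0 \left(5 + d\right) = 0$)
$N{\left(v,B \right)} = - v + B v$ ($N{\left(v,B \right)} = B v - v = - v + B v$)
$\frac{N{\left(-93,-190 \right)}}{T{\left(J{\left(-8 \right)},-29 \right)}} + \frac{1235}{K{\left(202,-155 \right)}} = \frac{\left(-93\right) \left(-1 - 190\right)}{166} + \frac{1235}{-189} = \left(-93\right) \left(-191\right) \frac{1}{166} + 1235 \left(- \frac{1}{189}\right) = 17763 \cdot \frac{1}{166} - \frac{1235}{189} = \frac{17763}{166} - \frac{1235}{189} = \frac{3152197}{31374}$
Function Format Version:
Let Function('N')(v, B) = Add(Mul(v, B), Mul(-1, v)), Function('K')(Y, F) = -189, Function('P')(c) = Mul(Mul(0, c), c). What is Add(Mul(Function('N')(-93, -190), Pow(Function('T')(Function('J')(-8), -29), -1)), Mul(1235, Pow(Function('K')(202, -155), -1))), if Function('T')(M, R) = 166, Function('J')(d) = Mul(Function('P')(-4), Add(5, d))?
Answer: Rational(3152197, 31374) ≈ 100.47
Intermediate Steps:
Function('P')(c) = 0 (Function('P')(c) = Mul(0, c) = 0)
Function('J')(d) = 0 (Function('J')(d) = Mul(0, Add(5, d)) = 0)
Function('N')(v, B) = Add(Mul(-1, v), Mul(B, v)) (Function('N')(v, B) = Add(Mul(B, v), Mul(-1, v)) = Add(Mul(-1, v), Mul(B, v)))
Add(Mul(Function('N')(-93, -190), Pow(Function('T')(Function('J')(-8), -29), -1)), Mul(1235, Pow(Function('K')(202, -155), -1))) = Add(Mul(Mul(-93, Add(-1, -190)), Pow(166, -1)), Mul(1235, Pow(-189, -1))) = Add(Mul(Mul(-93, -191), Rational(1, 166)), Mul(1235, Rational(-1, 189))) = Add(Mul(17763, Rational(1, 166)), Rational(-1235, 189)) = Add(Rational(17763, 166), Rational(-1235, 189)) = Rational(3152197, 31374)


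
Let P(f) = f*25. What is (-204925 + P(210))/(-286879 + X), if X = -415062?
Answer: 199675/701941 ≈ 0.28446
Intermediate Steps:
P(f) = 25*f
(-204925 + P(210))/(-286879 + X) = (-204925 + 25*210)/(-286879 - 415062) = (-204925 + 5250)/(-701941) = -199675*(-1/701941) = 199675/701941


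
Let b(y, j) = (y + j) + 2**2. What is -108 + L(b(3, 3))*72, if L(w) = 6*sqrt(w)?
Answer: -108 + 432*sqrt(10) ≈ 1258.1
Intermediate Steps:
b(y, j) = 4 + j + y (b(y, j) = (j + y) + 4 = 4 + j + y)
-108 + L(b(3, 3))*72 = -108 + (6*sqrt(4 + 3 + 3))*72 = -108 + (6*sqrt(10))*72 = -108 + 432*sqrt(10)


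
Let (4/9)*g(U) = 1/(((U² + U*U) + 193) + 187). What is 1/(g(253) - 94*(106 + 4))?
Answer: -513592/5310541271 ≈ -9.6712e-5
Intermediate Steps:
g(U) = 9/(4*(380 + 2*U²)) (g(U) = 9/(4*(((U² + U*U) + 193) + 187)) = 9/(4*(((U² + U²) + 193) + 187)) = 9/(4*((2*U² + 193) + 187)) = 9/(4*((193 + 2*U²) + 187)) = 9/(4*(380 + 2*U²)))
1/(g(253) - 94*(106 + 4)) = 1/(9/(8*(190 + 253²)) - 94*(106 + 4)) = 1/(9/(8*(190 + 64009)) - 94*110) = 1/((9/8)/64199 - 10340) = 1/((9/8)*(1/64199) - 10340) = 1/(9/513592 - 10340) = 1/(-5310541271/513592) = -513592/5310541271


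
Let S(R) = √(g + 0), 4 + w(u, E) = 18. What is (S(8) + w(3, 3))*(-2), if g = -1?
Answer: -28 - 2*I ≈ -28.0 - 2.0*I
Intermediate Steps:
w(u, E) = 14 (w(u, E) = -4 + 18 = 14)
S(R) = I (S(R) = √(-1 + 0) = √(-1) = I)
(S(8) + w(3, 3))*(-2) = (I + 14)*(-2) = (14 + I)*(-2) = -28 - 2*I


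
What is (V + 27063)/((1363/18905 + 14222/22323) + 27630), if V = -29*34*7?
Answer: 8508270926715/11660610076609 ≈ 0.72966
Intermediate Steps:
V = -6902 (V = -986*7 = -6902)
(V + 27063)/((1363/18905 + 14222/22323) + 27630) = (-6902 + 27063)/((1363/18905 + 14222/22323) + 27630) = 20161/((1363*(1/18905) + 14222*(1/22323)) + 27630) = 20161/((1363/18905 + 14222/22323) + 27630) = 20161/(299293159/422016315 + 27630) = 20161/(11660610076609/422016315) = 20161*(422016315/11660610076609) = 8508270926715/11660610076609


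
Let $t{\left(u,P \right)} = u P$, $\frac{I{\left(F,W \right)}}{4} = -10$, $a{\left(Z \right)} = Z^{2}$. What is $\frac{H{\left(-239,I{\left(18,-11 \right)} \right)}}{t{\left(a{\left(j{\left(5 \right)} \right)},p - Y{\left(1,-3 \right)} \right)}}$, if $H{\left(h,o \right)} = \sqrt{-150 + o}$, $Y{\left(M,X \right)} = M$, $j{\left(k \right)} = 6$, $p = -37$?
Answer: $- \frac{i \sqrt{190}}{1368} \approx - 0.010076 i$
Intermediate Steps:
$I{\left(F,W \right)} = -40$ ($I{\left(F,W \right)} = 4 \left(-10\right) = -40$)
$t{\left(u,P \right)} = P u$
$\frac{H{\left(-239,I{\left(18,-11 \right)} \right)}}{t{\left(a{\left(j{\left(5 \right)} \right)},p - Y{\left(1,-3 \right)} \right)}} = \frac{\sqrt{-150 - 40}}{\left(-37 - 1\right) 6^{2}} = \frac{\sqrt{-190}}{\left(-37 - 1\right) 36} = \frac{i \sqrt{190}}{\left(-38\right) 36} = \frac{i \sqrt{190}}{-1368} = i \sqrt{190} \left(- \frac{1}{1368}\right) = - \frac{i \sqrt{190}}{1368}$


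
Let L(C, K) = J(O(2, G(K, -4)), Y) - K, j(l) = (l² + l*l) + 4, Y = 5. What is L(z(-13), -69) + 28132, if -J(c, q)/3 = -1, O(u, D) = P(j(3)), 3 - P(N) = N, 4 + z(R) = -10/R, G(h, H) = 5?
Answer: 28204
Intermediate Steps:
z(R) = -4 - 10/R
j(l) = 4 + 2*l² (j(l) = (l² + l²) + 4 = 2*l² + 4 = 4 + 2*l²)
P(N) = 3 - N
O(u, D) = -19 (O(u, D) = 3 - (4 + 2*3²) = 3 - (4 + 2*9) = 3 - (4 + 18) = 3 - 1*22 = 3 - 22 = -19)
J(c, q) = 3 (J(c, q) = -3*(-1) = 3)
L(C, K) = 3 - K
L(z(-13), -69) + 28132 = (3 - 1*(-69)) + 28132 = (3 + 69) + 28132 = 72 + 28132 = 28204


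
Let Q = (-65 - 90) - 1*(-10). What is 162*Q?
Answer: -23490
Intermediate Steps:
Q = -145 (Q = -155 + 10 = -145)
162*Q = 162*(-145) = -23490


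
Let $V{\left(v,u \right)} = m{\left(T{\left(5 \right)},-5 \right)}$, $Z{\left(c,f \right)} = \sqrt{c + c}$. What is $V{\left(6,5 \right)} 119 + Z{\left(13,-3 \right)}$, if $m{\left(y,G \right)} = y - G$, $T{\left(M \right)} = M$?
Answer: $1190 + \sqrt{26} \approx 1195.1$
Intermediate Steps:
$Z{\left(c,f \right)} = \sqrt{2} \sqrt{c}$ ($Z{\left(c,f \right)} = \sqrt{2 c} = \sqrt{2} \sqrt{c}$)
$V{\left(v,u \right)} = 10$ ($V{\left(v,u \right)} = 5 - -5 = 5 + 5 = 10$)
$V{\left(6,5 \right)} 119 + Z{\left(13,-3 \right)} = 10 \cdot 119 + \sqrt{2} \sqrt{13} = 1190 + \sqrt{26}$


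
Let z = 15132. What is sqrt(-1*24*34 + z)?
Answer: 2*sqrt(3579) ≈ 119.65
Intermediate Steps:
sqrt(-1*24*34 + z) = sqrt(-1*24*34 + 15132) = sqrt(-24*34 + 15132) = sqrt(-816 + 15132) = sqrt(14316) = 2*sqrt(3579)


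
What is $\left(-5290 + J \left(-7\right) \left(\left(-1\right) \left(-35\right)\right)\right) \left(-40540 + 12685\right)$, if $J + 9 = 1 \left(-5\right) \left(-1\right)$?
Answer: $120055050$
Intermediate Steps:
$J = -4$ ($J = -9 + 1 \left(-5\right) \left(-1\right) = -9 - -5 = -9 + 5 = -4$)
$\left(-5290 + J \left(-7\right) \left(\left(-1\right) \left(-35\right)\right)\right) \left(-40540 + 12685\right) = \left(-5290 + \left(-4\right) \left(-7\right) \left(\left(-1\right) \left(-35\right)\right)\right) \left(-40540 + 12685\right) = \left(-5290 + 28 \cdot 35\right) \left(-27855\right) = \left(-5290 + 980\right) \left(-27855\right) = \left(-4310\right) \left(-27855\right) = 120055050$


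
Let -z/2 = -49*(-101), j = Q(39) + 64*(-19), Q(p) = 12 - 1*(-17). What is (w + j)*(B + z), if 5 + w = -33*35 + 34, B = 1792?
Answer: 18749178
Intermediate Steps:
Q(p) = 29 (Q(p) = 12 + 17 = 29)
w = -1126 (w = -5 + (-33*35 + 34) = -5 + (-1155 + 34) = -5 - 1121 = -1126)
j = -1187 (j = 29 + 64*(-19) = 29 - 1216 = -1187)
z = -9898 (z = -(-98)*(-101) = -2*4949 = -9898)
(w + j)*(B + z) = (-1126 - 1187)*(1792 - 9898) = -2313*(-8106) = 18749178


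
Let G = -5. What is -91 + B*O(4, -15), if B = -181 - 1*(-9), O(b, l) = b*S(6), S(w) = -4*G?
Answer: -13851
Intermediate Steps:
S(w) = 20 (S(w) = -4*(-5) = 20)
O(b, l) = 20*b (O(b, l) = b*20 = 20*b)
B = -172 (B = -181 + 9 = -172)
-91 + B*O(4, -15) = -91 - 3440*4 = -91 - 172*80 = -91 - 13760 = -13851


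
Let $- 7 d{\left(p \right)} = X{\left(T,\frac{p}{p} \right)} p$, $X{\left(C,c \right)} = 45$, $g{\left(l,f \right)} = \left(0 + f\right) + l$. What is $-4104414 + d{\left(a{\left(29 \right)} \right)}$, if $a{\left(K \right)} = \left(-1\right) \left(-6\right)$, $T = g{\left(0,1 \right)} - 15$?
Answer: $- \frac{28731168}{7} \approx -4.1045 \cdot 10^{6}$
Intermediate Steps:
$g{\left(l,f \right)} = f + l$
$T = -14$ ($T = \left(1 + 0\right) - 15 = 1 - 15 = -14$)
$a{\left(K \right)} = 6$
$d{\left(p \right)} = - \frac{45 p}{7}$
$-4104414 + d{\left(a{\left(29 \right)} \right)} = -4104414 - \frac{270}{7} = - \frac{28731168}{7}$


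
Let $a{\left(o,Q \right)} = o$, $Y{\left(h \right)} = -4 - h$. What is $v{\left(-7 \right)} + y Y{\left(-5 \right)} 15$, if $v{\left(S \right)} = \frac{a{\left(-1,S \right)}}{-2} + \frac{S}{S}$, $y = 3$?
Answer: $\frac{93}{2} \approx 46.5$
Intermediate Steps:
$v{\left(S \right)} = \frac{3}{2}$ ($v{\left(S \right)} = - \frac{1}{-2} + \frac{S}{S} = \left(-1\right) \left(- \frac{1}{2}\right) + 1 = \frac{1}{2} + 1 = \frac{3}{2}$)
$v{\left(-7 \right)} + y Y{\left(-5 \right)} 15 = \frac{3}{2} + 3 \left(-4 - -5\right) 15 = \frac{3}{2} + 3 \left(-4 + 5\right) 15 = \frac{3}{2} + 3 \cdot 1 \cdot 15 = \frac{3}{2} + 3 \cdot 15 = \frac{3}{2} + 45 = \frac{93}{2}$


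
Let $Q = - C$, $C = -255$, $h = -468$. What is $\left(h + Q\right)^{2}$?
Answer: $45369$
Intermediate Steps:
$Q = 255$ ($Q = \left(-1\right) \left(-255\right) = 255$)
$\left(h + Q\right)^{2} = \left(-468 + 255\right)^{2} = \left(-213\right)^{2} = 45369$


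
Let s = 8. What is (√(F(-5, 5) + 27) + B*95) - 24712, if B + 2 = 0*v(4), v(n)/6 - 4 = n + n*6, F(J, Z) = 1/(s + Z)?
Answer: -24902 + 4*√286/13 ≈ -24897.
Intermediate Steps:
F(J, Z) = 1/(8 + Z)
v(n) = 24 + 42*n (v(n) = 24 + 6*(n + n*6) = 24 + 6*(n + 6*n) = 24 + 6*(7*n) = 24 + 42*n)
B = -2 (B = -2 + 0*(24 + 42*4) = -2 + 0*(24 + 168) = -2 + 0*192 = -2 + 0 = -2)
(√(F(-5, 5) + 27) + B*95) - 24712 = (√(1/(8 + 5) + 27) - 2*95) - 24712 = (√(1/13 + 27) - 190) - 24712 = (√(352/13) - 190) - 24712 = (4*√286/13 - 190) - 24712 = (-190 + 4*√286/13) - 24712 = -24902 + 4*√286/13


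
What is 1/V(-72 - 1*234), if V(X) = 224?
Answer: 1/224 ≈ 0.0044643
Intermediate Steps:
1/V(-72 - 1*234) = 1/224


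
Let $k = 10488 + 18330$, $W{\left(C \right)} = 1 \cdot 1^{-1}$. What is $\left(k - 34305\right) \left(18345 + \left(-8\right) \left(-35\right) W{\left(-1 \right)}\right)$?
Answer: $-102195375$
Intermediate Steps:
$W{\left(C \right)} = 1$ ($W{\left(C \right)} = 1 \cdot 1 = 1$)
$k = 28818$
$\left(k - 34305\right) \left(18345 + \left(-8\right) \left(-35\right) W{\left(-1 \right)}\right) = \left(28818 - 34305\right) \left(18345 + \left(-8\right) \left(-35\right) 1\right) = - 5487 \left(18345 + 280 \cdot 1\right) = - 5487 \left(18345 + 280\right) = \left(-5487\right) 18625 = -102195375$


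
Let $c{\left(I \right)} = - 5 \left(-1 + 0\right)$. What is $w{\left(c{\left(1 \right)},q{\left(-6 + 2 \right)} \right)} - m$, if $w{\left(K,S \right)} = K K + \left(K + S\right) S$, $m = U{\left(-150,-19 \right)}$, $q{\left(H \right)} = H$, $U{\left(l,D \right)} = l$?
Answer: $171$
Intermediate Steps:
$c{\left(I \right)} = 5$ ($c{\left(I \right)} = \left(-5\right) \left(-1\right) = 5$)
$m = -150$
$w{\left(K,S \right)} = K^{2} + S \left(K + S\right)$
$w{\left(c{\left(1 \right)},q{\left(-6 + 2 \right)} \right)} - m = \left(5^{2} + \left(-6 + 2\right)^{2} + 5 \left(-6 + 2\right)\right) - -150 = \left(25 + \left(-4\right)^{2} + 5 \left(-4\right)\right) + 150 = \left(25 + 16 - 20\right) + 150 = 21 + 150 = 171$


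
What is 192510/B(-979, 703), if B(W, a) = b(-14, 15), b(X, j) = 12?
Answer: 32085/2 ≈ 16043.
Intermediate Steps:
B(W, a) = 12
192510/B(-979, 703) = 192510/12 = 192510*(1/12) = 32085/2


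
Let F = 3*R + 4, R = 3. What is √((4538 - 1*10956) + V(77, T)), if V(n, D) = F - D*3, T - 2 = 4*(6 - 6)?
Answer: I*√6411 ≈ 80.069*I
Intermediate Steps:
F = 13 (F = 3*3 + 4 = 9 + 4 = 13)
T = 2 (T = 2 + 4*(6 - 6) = 2 + 4*0 = 2 + 0 = 2)
V(n, D) = 13 - 3*D (V(n, D) = 13 - D*3 = 13 - 3*D)
√((4538 - 1*10956) + V(77, T)) = √((4538 - 1*10956) + (13 - 3*2)) = √((4538 - 10956) + (13 - 6)) = √(-6418 + 7) = √(-6411) = I*√6411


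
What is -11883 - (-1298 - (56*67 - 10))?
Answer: -6843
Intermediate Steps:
-11883 - (-1298 - (56*67 - 10)) = -11883 - (-1298 - (3752 - 10)) = -11883 - (-1298 - 1*3742) = -11883 - (-1298 - 3742) = -11883 - 1*(-5040) = -11883 + 5040 = -6843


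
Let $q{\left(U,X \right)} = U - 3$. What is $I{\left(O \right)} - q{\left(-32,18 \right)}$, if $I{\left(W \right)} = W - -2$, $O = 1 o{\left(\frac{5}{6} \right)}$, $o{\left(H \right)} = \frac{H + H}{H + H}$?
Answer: $38$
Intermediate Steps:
$q{\left(U,X \right)} = -3 + U$ ($q{\left(U,X \right)} = U - 3 = -3 + U$)
$o{\left(H \right)} = 1$ ($o{\left(H \right)} = \frac{2 H}{2 H} = 2 H \frac{1}{2 H} = 1$)
$O = 1$ ($O = 1 \cdot 1 = 1$)
$I{\left(W \right)} = 2 + W$ ($I{\left(W \right)} = W + 2 = 2 + W$)
$I{\left(O \right)} - q{\left(-32,18 \right)} = \left(2 + 1\right) - \left(-3 - 32\right) = 3 - -35 = 3 + 35 = 38$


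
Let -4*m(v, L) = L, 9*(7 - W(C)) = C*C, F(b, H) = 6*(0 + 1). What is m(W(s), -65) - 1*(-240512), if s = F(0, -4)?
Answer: 962113/4 ≈ 2.4053e+5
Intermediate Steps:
F(b, H) = 6 (F(b, H) = 6*1 = 6)
s = 6
W(C) = 7 - C²/9 (W(C) = 7 - C*C/9 = 7 - C²/9)
m(v, L) = -L/4
m(W(s), -65) - 1*(-240512) = -¼*(-65) - 1*(-240512) = 65/4 + 240512 = 962113/4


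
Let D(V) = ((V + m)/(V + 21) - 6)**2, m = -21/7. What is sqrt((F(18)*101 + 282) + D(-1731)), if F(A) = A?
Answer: sqrt(172591741)/285 ≈ 46.096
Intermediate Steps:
m = -3 (m = -21*1/7 = -3)
D(V) = (-6 + (-3 + V)/(21 + V))**2 (D(V) = ((V - 3)/(V + 21) - 6)**2 = ((-3 + V)/(21 + V) - 6)**2 = (-6 + (-3 + V)/(21 + V))**2)
sqrt((F(18)*101 + 282) + D(-1731)) = sqrt((18*101 + 282) + (129 + 5*(-1731))**2/(21 - 1731)**2) = sqrt((1818 + 282) + (129 - 8655)**2/(-1710)**2) = sqrt(2100 + (1/2924100)*(-8526)**2) = sqrt(2100 + (1/2924100)*72692676) = sqrt(2100 + 2019241/81225) = sqrt(172591741/81225) = sqrt(172591741)/285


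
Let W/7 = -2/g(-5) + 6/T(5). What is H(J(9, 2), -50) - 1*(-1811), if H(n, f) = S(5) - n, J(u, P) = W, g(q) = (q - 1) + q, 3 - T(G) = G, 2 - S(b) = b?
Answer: 20105/11 ≈ 1827.7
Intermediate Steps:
S(b) = 2 - b
T(G) = 3 - G
g(q) = -1 + 2*q (g(q) = (-1 + q) + q = -1 + 2*q)
W = -217/11 (W = 7*(-2/(-1 + 2*(-5)) + 6/(3 - 1*5)) = 7*(-2/(-1 - 10) + 6/(3 - 5)) = 7*(-2/(-11) + 6/(-2)) = 7*(-2*(-1/11) + 6*(-1/2)) = 7*(2/11 - 3) = 7*(-31/11) = -217/11 ≈ -19.727)
J(u, P) = -217/11
H(n, f) = -3 - n (H(n, f) = (2 - 1*5) - n = (2 - 5) - n = -3 - n)
H(J(9, 2), -50) - 1*(-1811) = (-3 - 1*(-217/11)) - 1*(-1811) = (-3 + 217/11) + 1811 = 184/11 + 1811 = 20105/11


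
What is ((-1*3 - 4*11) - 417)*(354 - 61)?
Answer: -135952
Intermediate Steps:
((-1*3 - 4*11) - 417)*(354 - 61) = ((-3 - 44) - 417)*293 = (-47 - 417)*293 = -464*293 = -135952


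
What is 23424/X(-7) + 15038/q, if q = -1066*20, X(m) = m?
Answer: -249752473/74620 ≈ -3347.0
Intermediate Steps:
q = -21320
23424/X(-7) + 15038/q = 23424/(-7) + 15038/(-21320) = 23424*(-⅐) + 15038*(-1/21320) = -23424/7 - 7519/10660 = -249752473/74620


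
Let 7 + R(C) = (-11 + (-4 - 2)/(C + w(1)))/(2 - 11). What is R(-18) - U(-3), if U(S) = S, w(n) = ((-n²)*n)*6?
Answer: -101/36 ≈ -2.8056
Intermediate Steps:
w(n) = -6*n³ (w(n) = -n³*6 = -6*n³)
R(C) = -52/9 + 2/(3*(-6 + C)) (R(C) = -7 + (-11 + (-4 - 2)/(C - 6*1³))/(2 - 11) = -7 + (-11 - 6/(C - 6*1))/(-9) = -7 + (-11 - 6/(C - 6))*(-⅑) = -7 + (-11 - 6/(-6 + C))*(-⅑) = -7 + (11/9 + 2/(3*(-6 + C))) = -52/9 + 2/(3*(-6 + C)))
R(-18) - U(-3) = 2*(159 - 26*(-18))/(9*(-6 - 18)) - 1*(-3) = (2/9)*(159 + 468)/(-24) + 3 = (2/9)*(-1/24)*627 + 3 = -209/36 + 3 = -101/36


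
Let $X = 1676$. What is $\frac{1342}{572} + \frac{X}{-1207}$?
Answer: $\frac{30051}{31382} \approx 0.95759$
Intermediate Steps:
$\frac{1342}{572} + \frac{X}{-1207} = \frac{1342}{572} + \frac{1676}{-1207} = 1342 \cdot \frac{1}{572} + 1676 \left(- \frac{1}{1207}\right) = \frac{61}{26} - \frac{1676}{1207} = \frac{30051}{31382}$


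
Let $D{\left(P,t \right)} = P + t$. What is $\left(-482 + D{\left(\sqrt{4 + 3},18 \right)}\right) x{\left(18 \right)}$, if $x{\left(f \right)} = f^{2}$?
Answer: $-150336 + 324 \sqrt{7} \approx -1.4948 \cdot 10^{5}$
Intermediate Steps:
$\left(-482 + D{\left(\sqrt{4 + 3},18 \right)}\right) x{\left(18 \right)} = \left(-482 + \left(\sqrt{4 + 3} + 18\right)\right) 18^{2} = \left(-482 + \left(\sqrt{7} + 18\right)\right) 324 = \left(-482 + \left(18 + \sqrt{7}\right)\right) 324 = \left(-464 + \sqrt{7}\right) 324 = -150336 + 324 \sqrt{7}$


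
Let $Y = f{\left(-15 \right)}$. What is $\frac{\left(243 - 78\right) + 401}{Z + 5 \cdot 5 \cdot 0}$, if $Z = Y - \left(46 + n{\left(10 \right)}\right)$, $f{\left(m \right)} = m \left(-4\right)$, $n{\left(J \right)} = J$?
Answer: $\frac{283}{2} \approx 141.5$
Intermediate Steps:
$f{\left(m \right)} = - 4 m$
$Y = 60$ ($Y = \left(-4\right) \left(-15\right) = 60$)
$Z = 4$ ($Z = 60 - \left(46 + 10\right) = 60 - 56 = 4$)
$\frac{\left(243 - 78\right) + 401}{Z + 5 \cdot 5 \cdot 0} = \frac{\left(243 - 78\right) + 401}{4 + 5 \cdot 5 \cdot 0} = \frac{\left(243 - 78\right) + 401}{4 + 25 \cdot 0} = \frac{165 + 401}{4 + 0} = \frac{566}{4} = 566 \cdot \frac{1}{4} = \frac{283}{2}$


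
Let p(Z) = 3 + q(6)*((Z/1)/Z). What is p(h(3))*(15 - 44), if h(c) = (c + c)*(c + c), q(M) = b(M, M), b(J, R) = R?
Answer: -261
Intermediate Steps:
q(M) = M
h(c) = 4*c² (h(c) = (2*c)*(2*c) = 4*c²)
p(Z) = 9 (p(Z) = 3 + 6*((Z/1)/Z) = 3 + 6*((Z*1)/Z) = 3 + 6*(Z/Z) = 3 + 6*1 = 3 + 6 = 9)
p(h(3))*(15 - 44) = 9*(15 - 44) = 9*(-29) = -261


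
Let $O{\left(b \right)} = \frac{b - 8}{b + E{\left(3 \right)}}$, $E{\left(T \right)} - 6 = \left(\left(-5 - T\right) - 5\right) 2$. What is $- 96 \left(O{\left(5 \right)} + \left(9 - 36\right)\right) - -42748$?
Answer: $\frac{226604}{5} \approx 45321.0$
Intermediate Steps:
$E{\left(T \right)} = -14 - 2 T$ ($E{\left(T \right)} = 6 + \left(\left(-5 - T\right) - 5\right) 2 = 6 + \left(-10 - T\right) 2 = 6 - \left(20 + 2 T\right) = -14 - 2 T$)
$O{\left(b \right)} = \frac{-8 + b}{-20 + b}$ ($O{\left(b \right)} = \frac{b - 8}{b - 20} = \frac{-8 + b}{b - 20} = \frac{-8 + b}{-20 + b}$)
$- 96 \left(O{\left(5 \right)} + \left(9 - 36\right)\right) - -42748 = - 96 \left(\frac{-8 + 5}{-20 + 5} + \left(9 - 36\right)\right) - -42748 = - 96 \left(\frac{1}{-15} \left(-3\right) - 27\right) + 42748 = - 96 \left(\left(- \frac{1}{15}\right) \left(-3\right) - 27\right) + 42748 = - 96 \left(\frac{1}{5} - 27\right) + 42748 = \left(-96\right) \left(- \frac{134}{5}\right) + 42748 = \frac{12864}{5} + 42748 = \frac{226604}{5}$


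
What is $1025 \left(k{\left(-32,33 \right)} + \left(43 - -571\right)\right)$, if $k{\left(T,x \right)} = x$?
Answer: $663175$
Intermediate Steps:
$1025 \left(k{\left(-32,33 \right)} + \left(43 - -571\right)\right) = 1025 \left(33 + \left(43 - -571\right)\right) = 1025 \left(33 + \left(43 + 571\right)\right) = 1025 \left(33 + 614\right) = 1025 \cdot 647 = 663175$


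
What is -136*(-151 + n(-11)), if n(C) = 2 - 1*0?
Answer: 20264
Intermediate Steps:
n(C) = 2 (n(C) = 2 + 0 = 2)
-136*(-151 + n(-11)) = -136*(-151 + 2) = -136*(-149) = 20264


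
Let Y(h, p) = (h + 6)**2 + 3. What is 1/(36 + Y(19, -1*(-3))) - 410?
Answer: -272239/664 ≈ -410.00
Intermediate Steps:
Y(h, p) = 3 + (6 + h)**2 (Y(h, p) = (6 + h)**2 + 3 = 3 + (6 + h)**2)
1/(36 + Y(19, -1*(-3))) - 410 = 1/(36 + (3 + (6 + 19)**2)) - 410 = 1/(36 + (3 + 25**2)) - 410 = 1/(36 + (3 + 625)) - 410 = 1/(36 + 628) - 410 = 1/664 - 410 = -272239/664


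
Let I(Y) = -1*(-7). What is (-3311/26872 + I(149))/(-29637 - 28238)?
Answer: -184793/1555217000 ≈ -0.00011882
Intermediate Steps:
I(Y) = 7
(-3311/26872 + I(149))/(-29637 - 28238) = (-3311/26872 + 7)/(-29637 - 28238) = (-3311*1/26872 + 7)/(-57875) = (-3311/26872 + 7)*(-1/57875) = (184793/26872)*(-1/57875) = -184793/1555217000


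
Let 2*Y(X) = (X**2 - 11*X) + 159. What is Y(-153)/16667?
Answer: 25251/33334 ≈ 0.75751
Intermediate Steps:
Y(X) = 159/2 + X**2/2 - 11*X/2 (Y(X) = ((X**2 - 11*X) + 159)/2 = (159 + X**2 - 11*X)/2 = 159/2 + X**2/2 - 11*X/2)
Y(-153)/16667 = (159/2 + (1/2)*(-153)**2 - 11/2*(-153))/16667 = (159/2 + (1/2)*23409 + 1683/2)*(1/16667) = (159/2 + 23409/2 + 1683/2)*(1/16667) = (25251/2)*(1/16667) = 25251/33334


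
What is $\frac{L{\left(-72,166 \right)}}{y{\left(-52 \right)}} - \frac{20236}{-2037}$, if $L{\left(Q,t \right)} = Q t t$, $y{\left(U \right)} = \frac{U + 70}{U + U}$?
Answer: $\frac{23350754188}{2037} \approx 1.1463 \cdot 10^{7}$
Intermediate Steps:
$y{\left(U \right)} = \frac{70 + U}{2 U}$
$L{\left(Q,t \right)} = Q t^{2}$
$\frac{L{\left(-72,166 \right)}}{y{\left(-52 \right)}} - \frac{20236}{-2037} = \frac{\left(-72\right) 166^{2}}{\frac{1}{2} \frac{1}{-52} \left(70 - 52\right)} - \frac{20236}{-2037} = \frac{\left(-72\right) 27556}{\frac{1}{2} \left(- \frac{1}{52}\right) 18} - - \frac{20236}{2037} = - \frac{1984032}{- \frac{9}{52}} + \frac{20236}{2037} = \left(-1984032\right) \left(- \frac{52}{9}\right) + \frac{20236}{2037} = 11463296 + \frac{20236}{2037} = \frac{23350754188}{2037}$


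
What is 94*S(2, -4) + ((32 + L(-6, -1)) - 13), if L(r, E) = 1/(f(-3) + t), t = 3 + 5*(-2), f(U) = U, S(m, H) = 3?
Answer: 3009/10 ≈ 300.90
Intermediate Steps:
t = -7 (t = 3 - 10 = -7)
L(r, E) = -⅒ (L(r, E) = 1/(-3 - 7) = 1/(-10) = -⅒)
94*S(2, -4) + ((32 + L(-6, -1)) - 13) = 94*3 + ((32 - ⅒) - 13) = 282 + (319/10 - 13) = 282 + 189/10 = 3009/10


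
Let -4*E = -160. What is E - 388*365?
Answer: -141580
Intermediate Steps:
E = 40 (E = -¼*(-160) = 40)
E - 388*365 = 40 - 388*365 = 40 - 141620 = -141580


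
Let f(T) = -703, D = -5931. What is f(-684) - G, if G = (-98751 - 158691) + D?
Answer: 262670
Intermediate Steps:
G = -263373 (G = (-98751 - 158691) - 5931 = -257442 - 5931 = -263373)
f(-684) - G = -703 - 1*(-263373) = -703 + 263373 = 262670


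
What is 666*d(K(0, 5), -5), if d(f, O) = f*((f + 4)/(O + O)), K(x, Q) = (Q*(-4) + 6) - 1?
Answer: -10989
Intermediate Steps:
K(x, Q) = 5 - 4*Q (K(x, Q) = (-4*Q + 6) - 1 = (6 - 4*Q) - 1 = 5 - 4*Q)
d(f, O) = f*(4 + f)/(2*O) (d(f, O) = f*((4 + f)/((2*O))) = f*((4 + f)*(1/(2*O))) = f*((4 + f)/(2*O)) = f*(4 + f)/(2*O))
666*d(K(0, 5), -5) = 666*((½)*(5 - 4*5)*(4 + (5 - 4*5))/(-5)) = 666*((½)*(5 - 20)*(-⅕)*(4 + (5 - 20))) = 666*((½)*(-15)*(-⅕)*(4 - 15)) = 666*((½)*(-15)*(-⅕)*(-11)) = 666*(-33/2) = -10989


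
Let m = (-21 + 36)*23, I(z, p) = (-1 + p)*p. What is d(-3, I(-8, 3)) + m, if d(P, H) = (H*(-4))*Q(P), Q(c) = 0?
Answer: 345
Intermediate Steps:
I(z, p) = p*(-1 + p)
d(P, H) = 0 (d(P, H) = (H*(-4))*0 = -4*H*0 = 0)
m = 345 (m = 15*23 = 345)
d(-3, I(-8, 3)) + m = 0 + 345 = 345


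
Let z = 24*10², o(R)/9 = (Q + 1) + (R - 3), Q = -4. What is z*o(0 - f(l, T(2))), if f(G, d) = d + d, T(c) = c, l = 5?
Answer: -216000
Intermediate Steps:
f(G, d) = 2*d
o(R) = -54 + 9*R (o(R) = 9*((-4 + 1) + (R - 3)) = 9*(-3 + (-3 + R)) = 9*(-6 + R) = -54 + 9*R)
z = 2400 (z = 24*100 = 2400)
z*o(0 - f(l, T(2))) = 2400*(-54 + 9*(0 - 2*2)) = 2400*(-54 + 9*(0 - 1*4)) = 2400*(-54 + 9*(0 - 4)) = 2400*(-54 + 9*(-4)) = 2400*(-54 - 36) = 2400*(-90) = -216000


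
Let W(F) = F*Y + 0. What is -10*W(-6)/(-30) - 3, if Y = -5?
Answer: 7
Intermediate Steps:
W(F) = -5*F (W(F) = F*(-5) + 0 = -5*F + 0 = -5*F)
-10*W(-6)/(-30) - 3 = -10*(-5*(-6))/(-30) - 3 = -300*(-1)/30 - 3 = -10*(-1) - 3 = 10 - 3 = 7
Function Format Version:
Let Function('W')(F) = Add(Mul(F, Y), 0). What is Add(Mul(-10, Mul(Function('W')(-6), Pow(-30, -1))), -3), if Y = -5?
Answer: 7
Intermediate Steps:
Function('W')(F) = Mul(-5, F) (Function('W')(F) = Add(Mul(F, -5), 0) = Add(Mul(-5, F), 0) = Mul(-5, F))
Add(Mul(-10, Mul(Function('W')(-6), Pow(-30, -1))), -3) = Add(Mul(-10, Mul(Mul(-5, -6), Pow(-30, -1))), -3) = Add(Mul(-10, Mul(30, Rational(-1, 30))), -3) = Add(Mul(-10, -1), -3) = Add(10, -3) = 7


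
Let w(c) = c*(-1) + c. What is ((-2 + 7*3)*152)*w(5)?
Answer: 0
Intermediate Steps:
w(c) = 0 (w(c) = -c + c = 0)
((-2 + 7*3)*152)*w(5) = ((-2 + 7*3)*152)*0 = ((-2 + 21)*152)*0 = (19*152)*0 = 2888*0 = 0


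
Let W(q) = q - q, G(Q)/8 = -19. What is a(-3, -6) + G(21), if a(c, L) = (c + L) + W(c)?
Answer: -161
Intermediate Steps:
G(Q) = -152 (G(Q) = 8*(-19) = -152)
W(q) = 0
a(c, L) = L + c (a(c, L) = (c + L) + 0 = (L + c) + 0 = L + c)
a(-3, -6) + G(21) = (-6 - 3) - 152 = -9 - 152 = -161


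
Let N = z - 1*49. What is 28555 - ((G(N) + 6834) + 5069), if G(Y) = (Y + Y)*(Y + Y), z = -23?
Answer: -4084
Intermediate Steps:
N = -72 (N = -23 - 1*49 = -23 - 49 = -72)
G(Y) = 4*Y**2 (G(Y) = (2*Y)*(2*Y) = 4*Y**2)
28555 - ((G(N) + 6834) + 5069) = 28555 - ((4*(-72)**2 + 6834) + 5069) = 28555 - ((4*5184 + 6834) + 5069) = 28555 - ((20736 + 6834) + 5069) = 28555 - (27570 + 5069) = 28555 - 1*32639 = 28555 - 32639 = -4084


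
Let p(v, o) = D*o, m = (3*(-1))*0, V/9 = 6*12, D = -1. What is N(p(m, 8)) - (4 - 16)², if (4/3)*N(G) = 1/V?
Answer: -124415/864 ≈ -144.00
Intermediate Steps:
V = 648 (V = 9*(6*12) = 9*72 = 648)
m = 0 (m = -3*0 = 0)
p(v, o) = -o
N(G) = 1/864 (N(G) = (¾)/648 = (¾)*(1/648) = 1/864)
N(p(m, 8)) - (4 - 16)² = 1/864 - (4 - 16)² = 1/864 - 1*(-12)² = 1/864 - 1*144 = 1/864 - 144 = -124415/864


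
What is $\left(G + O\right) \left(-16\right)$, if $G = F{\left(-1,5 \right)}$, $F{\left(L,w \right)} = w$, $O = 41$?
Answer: $-736$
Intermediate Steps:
$G = 5$
$\left(G + O\right) \left(-16\right) = \left(5 + 41\right) \left(-16\right) = 46 \left(-16\right) = -736$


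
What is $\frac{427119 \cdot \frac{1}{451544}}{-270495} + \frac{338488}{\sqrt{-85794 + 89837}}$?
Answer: $- \frac{142373}{40713464760} + \frac{338488 \sqrt{4043}}{4043} \approx 5323.4$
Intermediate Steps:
$\frac{427119 \cdot \frac{1}{451544}}{-270495} + \frac{338488}{\sqrt{-85794 + 89837}} = 427119 \cdot \frac{1}{451544} \left(- \frac{1}{270495}\right) + \frac{338488}{\sqrt{4043}} = \frac{427119}{451544} \left(- \frac{1}{270495}\right) + 338488 \frac{\sqrt{4043}}{4043} = - \frac{142373}{40713464760} + \frac{338488 \sqrt{4043}}{4043}$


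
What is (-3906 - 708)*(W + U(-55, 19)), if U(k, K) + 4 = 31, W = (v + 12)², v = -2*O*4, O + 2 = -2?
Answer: -9057282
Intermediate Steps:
O = -4 (O = -2 - 2 = -4)
v = 32 (v = -(-8)*4 = -2*(-16) = 32)
W = 1936 (W = (32 + 12)² = 44² = 1936)
U(k, K) = 27 (U(k, K) = -4 + 31 = 27)
(-3906 - 708)*(W + U(-55, 19)) = (-3906 - 708)*(1936 + 27) = -4614*1963 = -9057282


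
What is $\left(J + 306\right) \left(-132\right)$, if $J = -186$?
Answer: $-15840$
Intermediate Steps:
$\left(J + 306\right) \left(-132\right) = \left(-186 + 306\right) \left(-132\right) = 120 \left(-132\right) = -15840$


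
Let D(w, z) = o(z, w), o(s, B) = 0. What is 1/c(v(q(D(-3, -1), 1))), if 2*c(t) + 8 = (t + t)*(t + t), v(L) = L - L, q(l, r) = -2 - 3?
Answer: -1/4 ≈ -0.25000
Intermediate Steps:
D(w, z) = 0
q(l, r) = -5
v(L) = 0
c(t) = -4 + 2*t**2 (c(t) = -4 + ((t + t)*(t + t))/2 = -4 + ((2*t)*(2*t))/2 = -4 + (4*t**2)/2 = -4 + 2*t**2)
1/c(v(q(D(-3, -1), 1))) = 1/(-4 + 2*0**2) = 1/(-4 + 2*0) = 1/(-4 + 0) = 1/(-4) = -1/4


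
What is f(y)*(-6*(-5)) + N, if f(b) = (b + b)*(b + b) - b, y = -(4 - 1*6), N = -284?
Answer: 136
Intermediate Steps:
y = 2 (y = -(4 - 6) = -1*(-2) = 2)
f(b) = -b + 4*b² (f(b) = (2*b)*(2*b) - b = 4*b² - b = -b + 4*b²)
f(y)*(-6*(-5)) + N = (2*(-1 + 4*2))*(-6*(-5)) - 284 = (2*(-1 + 8))*30 - 284 = (2*7)*30 - 284 = 14*30 - 284 = 420 - 284 = 136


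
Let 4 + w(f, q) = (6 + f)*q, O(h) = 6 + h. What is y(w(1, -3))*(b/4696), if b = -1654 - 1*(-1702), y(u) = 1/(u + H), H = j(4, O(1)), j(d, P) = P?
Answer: -1/1761 ≈ -0.00056786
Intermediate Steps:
w(f, q) = -4 + q*(6 + f) (w(f, q) = -4 + (6 + f)*q = -4 + q*(6 + f))
H = 7 (H = 6 + 1 = 7)
y(u) = 1/(7 + u) (y(u) = 1/(u + 7) = 1/(7 + u))
b = 48 (b = -1654 + 1702 = 48)
y(w(1, -3))*(b/4696) = (48/4696)/(7 + (-4 + 6*(-3) + 1*(-3))) = (48*(1/4696))/(7 + (-4 - 18 - 3)) = (6/587)/(7 - 25) = (6/587)/(-18) = -1/18*6/587 = -1/1761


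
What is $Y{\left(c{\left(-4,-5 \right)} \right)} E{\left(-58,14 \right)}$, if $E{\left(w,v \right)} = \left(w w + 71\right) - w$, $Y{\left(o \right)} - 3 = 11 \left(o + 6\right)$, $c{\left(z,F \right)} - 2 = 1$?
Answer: $356286$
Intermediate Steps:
$c{\left(z,F \right)} = 3$ ($c{\left(z,F \right)} = 2 + 1 = 3$)
$Y{\left(o \right)} = 69 + 11 o$ ($Y{\left(o \right)} = 3 + 11 \left(o + 6\right) = 3 + 11 \left(6 + o\right) = 3 + \left(66 + 11 o\right) = 69 + 11 o$)
$E{\left(w,v \right)} = 71 + w^{2} - w$ ($E{\left(w,v \right)} = \left(w^{2} + 71\right) - w = \left(71 + w^{2}\right) - w = 71 + w^{2} - w$)
$Y{\left(c{\left(-4,-5 \right)} \right)} E{\left(-58,14 \right)} = \left(69 + 11 \cdot 3\right) \left(71 + \left(-58\right)^{2} - -58\right) = \left(69 + 33\right) \left(71 + 3364 + 58\right) = 102 \cdot 3493 = 356286$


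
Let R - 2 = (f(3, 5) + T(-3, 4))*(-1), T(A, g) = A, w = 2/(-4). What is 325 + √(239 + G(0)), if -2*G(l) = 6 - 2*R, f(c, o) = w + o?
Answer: 325 + √946/2 ≈ 340.38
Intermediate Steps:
w = -½ (w = 2*(-¼) = -½ ≈ -0.50000)
f(c, o) = -½ + o
R = ½ (R = 2 + ((-½ + 5) - 3)*(-1) = 2 + (9/2 - 3)*(-1) = 2 + (3/2)*(-1) = 2 - 3/2 = ½ ≈ 0.50000)
G(l) = -5/2 (G(l) = -(6 - 2*½)/2 = -(6 - 1)/2 = -½*5 = -5/2)
325 + √(239 + G(0)) = 325 + √(239 - 5/2) = 325 + √(473/2) = 325 + √946/2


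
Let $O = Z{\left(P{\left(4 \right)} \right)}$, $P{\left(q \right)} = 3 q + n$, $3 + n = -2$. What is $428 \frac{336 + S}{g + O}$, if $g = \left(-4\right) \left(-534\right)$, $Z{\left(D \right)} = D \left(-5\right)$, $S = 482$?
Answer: $\frac{350104}{2101} \approx 166.64$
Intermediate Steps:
$n = -5$ ($n = -3 - 2 = -5$)
$P{\left(q \right)} = -5 + 3 q$ ($P{\left(q \right)} = 3 q - 5 = -5 + 3 q$)
$Z{\left(D \right)} = - 5 D$
$g = 2136$
$O = -35$ ($O = - 5 \left(-5 + 3 \cdot 4\right) = - 5 \left(-5 + 12\right) = \left(-5\right) 7 = -35$)
$428 \frac{336 + S}{g + O} = 428 \frac{336 + 482}{2136 - 35} = 428 \cdot \frac{818}{2101} = \frac{350104}{2101}$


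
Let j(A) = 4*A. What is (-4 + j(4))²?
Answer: 144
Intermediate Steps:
(-4 + j(4))² = (-4 + 4*4)² = (-4 + 16)² = 12² = 144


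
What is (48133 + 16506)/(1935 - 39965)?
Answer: -64639/38030 ≈ -1.6997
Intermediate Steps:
(48133 + 16506)/(1935 - 39965) = 64639/(-38030) = 64639*(-1/38030) = -64639/38030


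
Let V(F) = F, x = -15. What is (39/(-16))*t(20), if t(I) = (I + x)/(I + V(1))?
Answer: -65/112 ≈ -0.58036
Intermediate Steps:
t(I) = (-15 + I)/(1 + I) (t(I) = (I - 15)/(I + 1) = (-15 + I)/(1 + I))
(39/(-16))*t(20) = (39/(-16))*((-15 + 20)/(1 + 20)) = (39*(-1/16))*(5/21) = -13*5/112 = -39/16*5/21 = -65/112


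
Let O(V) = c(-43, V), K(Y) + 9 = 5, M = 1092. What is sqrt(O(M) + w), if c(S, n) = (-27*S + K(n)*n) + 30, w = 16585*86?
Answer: sqrt(1423133) ≈ 1193.0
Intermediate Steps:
w = 1426310
K(Y) = -4 (K(Y) = -9 + 5 = -4)
c(S, n) = 30 - 27*S - 4*n (c(S, n) = (-27*S - 4*n) + 30 = 30 - 27*S - 4*n)
O(V) = 1191 - 4*V (O(V) = 30 - 27*(-43) - 4*V = 30 + 1161 - 4*V = 1191 - 4*V)
sqrt(O(M) + w) = sqrt((1191 - 4*1092) + 1426310) = sqrt((1191 - 4368) + 1426310) = sqrt(-3177 + 1426310) = sqrt(1423133)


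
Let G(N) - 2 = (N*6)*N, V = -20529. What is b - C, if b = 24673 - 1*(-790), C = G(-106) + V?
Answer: -21426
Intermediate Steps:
G(N) = 2 + 6*N**2 (G(N) = 2 + (N*6)*N = 2 + (6*N)*N = 2 + 6*N**2)
C = 46889 (C = (2 + 6*(-106)**2) - 20529 = (2 + 6*11236) - 20529 = (2 + 67416) - 20529 = 67418 - 20529 = 46889)
b = 25463 (b = 24673 + 790 = 25463)
b - C = 25463 - 1*46889 = 25463 - 46889 = -21426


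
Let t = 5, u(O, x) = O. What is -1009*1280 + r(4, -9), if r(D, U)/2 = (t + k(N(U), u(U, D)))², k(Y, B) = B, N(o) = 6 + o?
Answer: -1291488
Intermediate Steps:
r(D, U) = 2*(5 + U)²
-1009*1280 + r(4, -9) = -1009*1280 + 2*(5 - 9)² = -1291520 + 2*(-4)² = -1291520 + 2*16 = -1291520 + 32 = -1291488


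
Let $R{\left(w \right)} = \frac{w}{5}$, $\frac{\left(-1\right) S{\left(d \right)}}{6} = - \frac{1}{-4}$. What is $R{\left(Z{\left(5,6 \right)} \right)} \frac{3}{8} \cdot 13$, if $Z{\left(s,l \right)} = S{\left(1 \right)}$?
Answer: $- \frac{117}{80} \approx -1.4625$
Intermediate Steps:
$S{\left(d \right)} = - \frac{3}{2}$ ($S{\left(d \right)} = - 6 \left(- \frac{1}{-4}\right) = - 6 \left(\left(-1\right) \left(- \frac{1}{4}\right)\right) = \left(-6\right) \frac{1}{4} = - \frac{3}{2}$)
$Z{\left(s,l \right)} = - \frac{3}{2}$
$R{\left(w \right)} = \frac{w}{5}$ ($R{\left(w \right)} = w \frac{1}{5} = \frac{w}{5}$)
$R{\left(Z{\left(5,6 \right)} \right)} \frac{3}{8} \cdot 13 = \frac{1}{5} \left(- \frac{3}{2}\right) \frac{3}{8} \cdot 13 = - \frac{3 \cdot 3 \cdot \frac{1}{8}}{10} \cdot 13 = \left(- \frac{3}{10}\right) \frac{3}{8} \cdot 13 = \left(- \frac{9}{80}\right) 13 = - \frac{117}{80}$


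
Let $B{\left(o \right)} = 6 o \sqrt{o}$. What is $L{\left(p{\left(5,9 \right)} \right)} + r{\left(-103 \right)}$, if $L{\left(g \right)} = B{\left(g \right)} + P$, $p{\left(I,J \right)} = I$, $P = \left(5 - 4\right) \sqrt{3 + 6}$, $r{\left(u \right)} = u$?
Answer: $-100 + 30 \sqrt{5} \approx -32.918$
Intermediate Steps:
$P = 3$ ($P = 1 \sqrt{9} = 1 \cdot 3 = 3$)
$B{\left(o \right)} = 6 o^{\frac{3}{2}}$
$L{\left(g \right)} = 3 + 6 g^{\frac{3}{2}}$ ($L{\left(g \right)} = 6 g^{\frac{3}{2}} + 3 = 3 + 6 g^{\frac{3}{2}}$)
$L{\left(p{\left(5,9 \right)} \right)} + r{\left(-103 \right)} = \left(3 + 6 \cdot 5^{\frac{3}{2}}\right) - 103 = \left(3 + 6 \cdot 5 \sqrt{5}\right) - 103 = \left(3 + 30 \sqrt{5}\right) - 103 = -100 + 30 \sqrt{5}$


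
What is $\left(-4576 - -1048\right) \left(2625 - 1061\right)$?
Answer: $-5517792$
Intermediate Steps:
$\left(-4576 - -1048\right) \left(2625 - 1061\right) = \left(-4576 + \left(1054 - 6\right)\right) 1564 = \left(-4576 + 1048\right) 1564 = \left(-3528\right) 1564 = -5517792$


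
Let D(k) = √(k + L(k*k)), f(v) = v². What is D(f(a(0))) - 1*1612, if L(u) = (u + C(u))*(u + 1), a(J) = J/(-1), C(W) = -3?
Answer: -1612 + I*√3 ≈ -1612.0 + 1.732*I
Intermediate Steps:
a(J) = -J (a(J) = J*(-1) = -J)
L(u) = (1 + u)*(-3 + u) (L(u) = (u - 3)*(u + 1) = (-3 + u)*(1 + u) = (1 + u)*(-3 + u))
D(k) = √(-3 + k + k⁴ - 2*k²) (D(k) = √(k + (-3 + (k*k)² - 2*k*k)) = √(k + (-3 + (k²)² - 2*k²)) = √(k + (-3 + k⁴ - 2*k²)) = √(-3 + k + k⁴ - 2*k²))
D(f(a(0))) - 1*1612 = √(-3 + (-1*0)² + ((-1*0)²)⁴ - 2*((-1*0)²)²) - 1*1612 = √(-3 + 0² + (0²)⁴ - 2*(0²)²) - 1612 = √(-3 + 0 + 0⁴ - 2*0²) - 1612 = √(-3 + 0 + 0 - 2*0) - 1612 = √(-3 + 0 + 0 + 0) - 1612 = √(-3) - 1612 = I*√3 - 1612 = -1612 + I*√3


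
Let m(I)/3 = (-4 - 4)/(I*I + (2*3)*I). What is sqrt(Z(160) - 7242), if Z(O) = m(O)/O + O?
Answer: I*sqrt(312242547449)/6640 ≈ 84.155*I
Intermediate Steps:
m(I) = -24/(I**2 + 6*I) (m(I) = 3*((-4 - 4)/(I*I + (2*3)*I)) = 3*(-8/(I**2 + 6*I)) = -24/(I**2 + 6*I))
Z(O) = O - 24/(O**2*(6 + O)) (Z(O) = (-24/(O*(6 + O)))/O + O = -24/(O**2*(6 + O)) + O = O - 24/(O**2*(6 + O)))
sqrt(Z(160) - 7242) = sqrt((-24 + 160**3*(6 + 160))/(160**2*(6 + 160)) - 7242) = sqrt((1/25600)*(-24 + 4096000*166)/166 - 7242) = sqrt((1/25600)*(1/166)*(-24 + 679936000) - 7242) = sqrt((1/25600)*(1/166)*679935976 - 7242) = sqrt(84991997/531200 - 7242) = sqrt(-3761958403/531200) = I*sqrt(312242547449)/6640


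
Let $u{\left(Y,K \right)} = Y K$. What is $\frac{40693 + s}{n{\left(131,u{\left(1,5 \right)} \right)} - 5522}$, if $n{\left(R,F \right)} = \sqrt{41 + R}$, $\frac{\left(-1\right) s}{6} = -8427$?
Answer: $- \frac{251955055}{15246156} - \frac{91255 \sqrt{43}}{15246156} \approx -16.565$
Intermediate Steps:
$s = 50562$ ($s = \left(-6\right) \left(-8427\right) = 50562$)
$u{\left(Y,K \right)} = K Y$
$\frac{40693 + s}{n{\left(131,u{\left(1,5 \right)} \right)} - 5522} = \frac{40693 + 50562}{\sqrt{41 + 131} - 5522} = \frac{91255}{\sqrt{172} - 5522} = \frac{91255}{2 \sqrt{43} - 5522} = \frac{91255}{-5522 + 2 \sqrt{43}}$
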